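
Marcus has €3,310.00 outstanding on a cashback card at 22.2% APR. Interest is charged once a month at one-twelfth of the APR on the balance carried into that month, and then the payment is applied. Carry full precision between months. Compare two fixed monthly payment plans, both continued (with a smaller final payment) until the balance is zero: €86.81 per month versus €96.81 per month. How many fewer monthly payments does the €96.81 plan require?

Monthly rate r = 22.2%/12 = 1.85% = 0.0185.
At €86.81/mo: n = ⌈−ln(1 − rB₀/P)/ln(1+r)⌉ = 67 payments (last €58.25); total interest = total paid − €3,310.00 = €2,477.71.
At €96.81/mo: 55 payments (last €59.55); total interest €1,977.29.
Payments saved = 67 − 55 = 12.

12 fewer payments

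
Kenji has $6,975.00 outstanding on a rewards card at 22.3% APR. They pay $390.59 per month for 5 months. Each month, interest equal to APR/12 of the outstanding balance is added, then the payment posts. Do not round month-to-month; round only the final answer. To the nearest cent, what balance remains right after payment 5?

$5,620.74

Monthly rate r = 22.3%/12 = 1.85833% = 0.0185833.
Each month: B ← B·(1+r) − $390.59.
Month 1: interest $129.62; balance after payment $6,714.03.
Month 2: interest $124.77; balance after payment $6,448.21.
Month 3: interest $119.83; balance after payment $6,177.45.
Month 4: interest $114.80; balance after payment $5,901.65.
Month 5: interest $109.67; balance after payment $5,620.74.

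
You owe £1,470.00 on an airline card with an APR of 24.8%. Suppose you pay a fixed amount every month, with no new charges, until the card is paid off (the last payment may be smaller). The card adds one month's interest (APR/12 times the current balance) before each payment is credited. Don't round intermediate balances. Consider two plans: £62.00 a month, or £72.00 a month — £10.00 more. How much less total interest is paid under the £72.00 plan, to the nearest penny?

Monthly rate r = 24.8%/12 = 2.06667% = 0.0206667.
At £62.00/mo: n = ⌈−ln(1 − rB₀/P)/ln(1+r)⌉ = 33 payments (last £56.88); total interest = total paid − £1,470.00 = £570.88.
At £72.00/mo: 27 payments (last £57.24); total interest £459.24.
Interest saved = £570.88 − £459.24 = £111.64.

£111.64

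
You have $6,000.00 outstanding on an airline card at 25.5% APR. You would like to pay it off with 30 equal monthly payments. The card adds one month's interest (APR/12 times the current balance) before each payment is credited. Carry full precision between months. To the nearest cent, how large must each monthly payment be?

Monthly rate r = 25.5%/12 = 2.125% = 0.02125.
Level-payment amortization: P = B₀·r / (1 − (1+r)^(−n)) = 6000.00·0.02125 / (1 − 1.02125^(−30)).
Denominator 1 − (1+r)^(−30) = 0.467845286.
P = 127.5 / 0.467845286 ≈ 272.53.

$272.53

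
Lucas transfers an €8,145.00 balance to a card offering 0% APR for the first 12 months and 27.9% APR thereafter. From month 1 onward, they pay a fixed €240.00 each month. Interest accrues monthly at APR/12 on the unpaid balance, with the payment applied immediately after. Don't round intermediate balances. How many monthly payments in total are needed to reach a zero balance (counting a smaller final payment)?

Promo months 1–12 at r₀ = 0%/12 = 0; months 13+ at r₁ = 27.9%/12 = 0.02325.
After month 12 (no interest yet): B = €8,145.00 − 12·€240.00 = €5,265.00.
Then at r₁ with €240.00/mo: n₂ = −ln(1 − r₁·B/P)/ln(1+r₁) ≈ 31.04 → 32 more payments.

44 months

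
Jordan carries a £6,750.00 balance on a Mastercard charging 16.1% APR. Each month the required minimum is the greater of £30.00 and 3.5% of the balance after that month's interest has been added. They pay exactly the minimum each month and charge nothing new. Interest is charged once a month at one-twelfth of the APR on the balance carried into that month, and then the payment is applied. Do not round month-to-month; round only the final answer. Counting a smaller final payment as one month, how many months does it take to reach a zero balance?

129 months

Monthly rate r = 16.1%/12 = 1.34167% = 0.0134167.
While 3.5% of the post-interest balance exceeds £30.00, each month B ← (B·(1+r))·(1 − 0.035), i.e. B shrinks by the factor (1+r)·0.965 = 0.97795.
This holds for months 1–94. Entering month 95 the balance is £829.75; 3.5% of the post-interest balance is now below £30.00, so the flat £30.00 minimum applies from here.
From month 95 a fixed £30.00 at rate r clears £829.75 in 35 more payments. Total: 94 + 35 = 129 months.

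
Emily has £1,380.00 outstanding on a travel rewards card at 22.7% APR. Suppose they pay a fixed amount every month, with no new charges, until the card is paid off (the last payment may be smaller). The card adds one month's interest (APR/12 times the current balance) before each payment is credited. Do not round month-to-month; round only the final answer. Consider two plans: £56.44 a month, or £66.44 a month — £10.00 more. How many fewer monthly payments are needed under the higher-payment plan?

Monthly rate r = 22.7%/12 = 1.89167% = 0.0189167.
At £56.44/mo: n = ⌈−ln(1 − rB₀/P)/ln(1+r)⌉ = 34 payments (last £7.46); total interest = total paid − £1,380.00 = £489.98.
At £66.44/mo: 27 payments (last £42.12); total interest £389.56.
Payments saved = 34 − 27 = 7.

7 fewer payments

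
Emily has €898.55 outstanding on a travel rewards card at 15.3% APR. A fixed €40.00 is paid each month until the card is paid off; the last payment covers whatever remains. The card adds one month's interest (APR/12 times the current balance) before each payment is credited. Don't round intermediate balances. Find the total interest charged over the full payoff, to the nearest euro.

€167

Monthly rate r = 15.3%/12 = 1.275% = 0.01275.
Payoff takes n = ⌈−ln(1 − rB₀/P)/ln(1+r)⌉ = ⌈26.635⌉ = 27 payments; the last is €25.46.
Total paid = 26·€40.00 + €25.46 = €1,065.46.
Total interest = total paid − principal = €1,065.46 − €898.55 = €166.91.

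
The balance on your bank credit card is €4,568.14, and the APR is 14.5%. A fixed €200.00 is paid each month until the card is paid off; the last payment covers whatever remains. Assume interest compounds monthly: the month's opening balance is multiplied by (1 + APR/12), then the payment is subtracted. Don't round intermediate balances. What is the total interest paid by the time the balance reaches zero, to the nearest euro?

Monthly rate r = 14.5%/12 = 1.20833% = 0.0120833.
Payoff takes n = ⌈−ln(1 − rB₀/P)/ln(1+r)⌉ = ⌈26.888⌉ = 27 payments; the last is €177.77.
Total paid = 26·€200.00 + €177.77 = €5,377.77.
Total interest = total paid − principal = €5,377.77 − €4,568.14 = €809.63.

€810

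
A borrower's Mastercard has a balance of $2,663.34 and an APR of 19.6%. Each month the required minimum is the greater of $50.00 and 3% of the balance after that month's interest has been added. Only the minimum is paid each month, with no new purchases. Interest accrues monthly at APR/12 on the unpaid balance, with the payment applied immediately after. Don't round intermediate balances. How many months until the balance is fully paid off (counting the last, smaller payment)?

82 months

Monthly rate r = 19.6%/12 = 1.63333% = 0.0163333.
While 3% of the post-interest balance exceeds $50.00, each month B ← (B·(1+r))·(1 − 0.03), i.e. B shrinks by the factor (1+r)·0.97 = 0.98584.
This holds for months 1–35. Entering month 36 the balance is $1,616.97; 3% of the post-interest balance is now below $50.00, so the flat $50.00 minimum applies from here.
From month 36 a fixed $50.00 at rate r clears $1,616.97 in 47 more payments. Total: 35 + 47 = 82 months.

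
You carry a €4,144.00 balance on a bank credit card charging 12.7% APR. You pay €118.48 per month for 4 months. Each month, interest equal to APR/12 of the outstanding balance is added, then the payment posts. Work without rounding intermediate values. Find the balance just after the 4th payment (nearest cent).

Monthly rate r = 12.7%/12 = 1.05833% = 0.0105833.
Each month: B ← B·(1+r) − €118.48.
Month 1: interest €43.86; balance after payment €4,069.38.
Month 2: interest €43.07; balance after payment €3,993.96.
Month 3: interest €42.27; balance after payment €3,917.75.
Month 4: interest €41.46; balance after payment €3,840.74.

€3,840.74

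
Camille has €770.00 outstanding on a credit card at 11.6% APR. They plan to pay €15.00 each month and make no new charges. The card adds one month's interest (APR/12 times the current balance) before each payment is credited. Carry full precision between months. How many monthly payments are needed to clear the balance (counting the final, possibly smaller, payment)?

Monthly rate r = 11.6%/12 = 0.966667% = 0.00966667.
Recurrence: B ← B·(1+r) − €15.00.
Month 1: interest €7.44; balance after payment €762.44.
Month 2: interest €7.37; balance after payment €754.81.
Closed form: n = −ln(1 − rB₀/P)/ln(1+r) = −ln(0.50378)/ln(1.00967) ≈ 71.268, so the balance reaches zero during payment 72.

72 payments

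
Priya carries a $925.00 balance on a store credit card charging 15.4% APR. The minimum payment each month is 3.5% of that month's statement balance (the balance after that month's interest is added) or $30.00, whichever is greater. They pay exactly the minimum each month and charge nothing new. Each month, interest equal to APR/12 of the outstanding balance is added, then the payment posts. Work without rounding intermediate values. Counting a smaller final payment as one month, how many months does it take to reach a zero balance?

Monthly rate r = 15.4%/12 = 1.28333% = 0.0128333.
While 3.5% of the post-interest balance exceeds $30.00, each month B ← (B·(1+r))·(1 − 0.035), i.e. B shrinks by the factor (1+r)·0.965 = 0.97738.
This holds for months 1–4. Entering month 5 the balance is $844.12; 3.5% of the post-interest balance is now below $30.00, so the flat $30.00 minimum applies from here.
From month 5 a fixed $30.00 at rate r clears $844.12 in 36 more payments. Total: 4 + 36 = 40 months.

40 months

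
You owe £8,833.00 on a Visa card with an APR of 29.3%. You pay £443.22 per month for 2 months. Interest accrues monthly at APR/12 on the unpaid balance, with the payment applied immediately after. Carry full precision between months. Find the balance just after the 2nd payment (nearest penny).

£8,372.35

Monthly rate r = 29.3%/12 = 2.44167% = 0.0244167.
Each month: B ← B·(1+r) − £443.22.
Month 1: interest £215.67; balance after payment £8,605.45.
Month 2: interest £210.12; balance after payment £8,372.35.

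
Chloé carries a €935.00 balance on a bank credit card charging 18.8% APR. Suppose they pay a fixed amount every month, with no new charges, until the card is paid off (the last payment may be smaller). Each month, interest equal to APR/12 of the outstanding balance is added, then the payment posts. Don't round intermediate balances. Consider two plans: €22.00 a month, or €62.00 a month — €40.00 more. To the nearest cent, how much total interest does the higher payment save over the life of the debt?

€476.19

Monthly rate r = 18.8%/12 = 1.56667% = 0.0156667.
At €22.00/mo: n = ⌈−ln(1 − rB₀/P)/ln(1+r)⌉ = 71 payments (last €11.29); total interest = total paid − €935.00 = €616.29.
At €62.00/mo: 18 payments (last €21.10); total interest €140.10.
Interest saved = €616.29 − €140.10 = €476.19.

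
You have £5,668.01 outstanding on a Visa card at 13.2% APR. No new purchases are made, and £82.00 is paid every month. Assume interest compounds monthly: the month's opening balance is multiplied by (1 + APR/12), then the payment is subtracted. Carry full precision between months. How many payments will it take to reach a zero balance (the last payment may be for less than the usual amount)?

131 payments

Monthly rate r = 13.2%/12 = 1.1% = 0.011.
Recurrence: B ← B·(1+r) − £82.00.
Month 1: interest £62.35; balance after payment £5,648.36.
Month 2: interest £62.13; balance after payment £5,628.49.
Closed form: n = −ln(1 − rB₀/P)/ln(1+r) = −ln(0.23966)/ln(1.011) ≈ 130.581, so the balance reaches zero during payment 131.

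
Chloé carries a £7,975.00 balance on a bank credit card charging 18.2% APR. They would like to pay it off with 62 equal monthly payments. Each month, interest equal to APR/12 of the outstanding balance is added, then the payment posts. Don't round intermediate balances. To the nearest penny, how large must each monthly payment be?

Monthly rate r = 18.2%/12 = 1.51667% = 0.0151667.
Level-payment amortization: P = B₀·r / (1 − (1+r)^(−n)) = 7975.00·0.0151667 / (1 − 1.01517^(−62)).
Denominator 1 − (1+r)^(−62) = 0.606735853.
P = 120.954 / 0.606735853 ≈ 199.35.

£199.35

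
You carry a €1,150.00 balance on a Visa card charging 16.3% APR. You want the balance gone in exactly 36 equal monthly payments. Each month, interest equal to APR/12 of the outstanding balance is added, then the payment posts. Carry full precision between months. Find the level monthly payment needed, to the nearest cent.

Monthly rate r = 16.3%/12 = 1.35833% = 0.0135833.
Level-payment amortization: P = B₀·r / (1 − (1+r)^(−n)) = 1150.00·0.0135833 / (1 − 1.01358^(−36)).
Denominator 1 − (1+r)^(−36) = 0.38473896.
P = 15.6208 / 0.38473896 ≈ 40.60.

€40.60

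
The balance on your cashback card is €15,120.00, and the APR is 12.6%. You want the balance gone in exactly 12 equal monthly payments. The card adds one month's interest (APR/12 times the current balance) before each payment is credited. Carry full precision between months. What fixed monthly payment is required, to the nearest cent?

€1,347.64

Monthly rate r = 12.6%/12 = 1.05% = 0.0105.
Level-payment amortization: P = B₀·r / (1 − (1+r)^(−n)) = 15120.00·0.0105 / (1 − 1.0105^(−12)).
Denominator 1 − (1+r)^(−12) = 0.117805825.
P = 158.76 / 0.117805825 ≈ 1347.64.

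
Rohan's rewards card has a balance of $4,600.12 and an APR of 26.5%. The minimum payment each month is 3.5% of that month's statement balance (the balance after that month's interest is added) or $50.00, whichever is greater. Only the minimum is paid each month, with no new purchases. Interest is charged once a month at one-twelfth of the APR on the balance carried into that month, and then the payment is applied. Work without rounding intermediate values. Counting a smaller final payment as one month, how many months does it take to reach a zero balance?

131 months

Monthly rate r = 26.5%/12 = 2.20833% = 0.0220833.
While 3.5% of the post-interest balance exceeds $50.00, each month B ← (B·(1+r))·(1 − 0.035), i.e. B shrinks by the factor (1+r)·0.965 = 0.98631.
This holds for months 1–87. Entering month 88 the balance is $1,386.61; 3.5% of the post-interest balance is now below $50.00, so the flat $50.00 minimum applies from here.
From month 88 a fixed $50.00 at rate r clears $1,386.61 in 44 more payments. Total: 87 + 44 = 131 months.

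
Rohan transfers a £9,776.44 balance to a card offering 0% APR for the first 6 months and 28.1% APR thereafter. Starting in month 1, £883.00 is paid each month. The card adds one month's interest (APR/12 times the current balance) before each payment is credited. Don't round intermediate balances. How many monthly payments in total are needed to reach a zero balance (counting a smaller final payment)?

12 months

Promo months 1–6 at r₀ = 0%/12 = 0; months 7+ at r₁ = 28.1%/12 = 0.0234167.
After month 6 (no interest yet): B = £9,776.44 − 6·£883.00 = £4,478.44.
Then at r₁ with £883.00/mo: n₂ = −ln(1 − r₁·B/P)/ln(1+r₁) ≈ 5.46 → 6 more payments.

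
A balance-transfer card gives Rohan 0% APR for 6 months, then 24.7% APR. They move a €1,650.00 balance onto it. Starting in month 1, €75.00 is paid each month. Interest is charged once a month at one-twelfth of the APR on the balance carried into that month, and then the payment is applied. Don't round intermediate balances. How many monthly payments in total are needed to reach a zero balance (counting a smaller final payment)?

Promo months 1–6 at r₀ = 0%/12 = 0; months 7+ at r₁ = 24.7%/12 = 0.0205833.
After month 6 (no interest yet): B = €1,650.00 − 6·€75.00 = €1,200.00.
Then at r₁ with €75.00/mo: n₂ = −ln(1 − r₁·B/P)/ln(1+r₁) ≈ 19.61 → 20 more payments.

26 payments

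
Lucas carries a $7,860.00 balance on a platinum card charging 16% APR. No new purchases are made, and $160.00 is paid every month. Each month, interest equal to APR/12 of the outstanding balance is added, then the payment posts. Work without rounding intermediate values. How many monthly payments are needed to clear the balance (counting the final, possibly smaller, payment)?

81 payments

Monthly rate r = 16%/12 = 1.33333% = 0.0133333.
Recurrence: B ← B·(1+r) − $160.00.
Month 1: interest $104.80; balance after payment $7,804.80.
Month 2: interest $104.06; balance after payment $7,748.86.
Closed form: n = −ln(1 − rB₀/P)/ln(1+r) = −ln(0.345)/ln(1.01333) ≈ 80.347, so the balance reaches zero during payment 81.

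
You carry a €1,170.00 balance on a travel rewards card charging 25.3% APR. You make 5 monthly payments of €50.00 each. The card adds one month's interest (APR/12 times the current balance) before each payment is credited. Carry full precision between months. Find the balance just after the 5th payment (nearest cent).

€1,037.88

Monthly rate r = 25.3%/12 = 2.10833% = 0.0210833.
Each month: B ← B·(1+r) − €50.00.
Month 1: interest €24.67; balance after payment €1,144.67.
Month 2: interest €24.13; balance after payment €1,118.80.
Month 3: interest €23.59; balance after payment €1,092.39.
Month 4: interest €23.03; balance after payment €1,065.42.
Month 5: interest €22.46; balance after payment €1,037.88.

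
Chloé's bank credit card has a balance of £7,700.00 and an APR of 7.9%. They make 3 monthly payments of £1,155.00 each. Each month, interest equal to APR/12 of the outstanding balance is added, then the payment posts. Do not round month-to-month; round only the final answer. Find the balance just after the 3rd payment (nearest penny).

Monthly rate r = 7.9%/12 = 0.658333% = 0.00658333.
Each month: B ← B·(1+r) − £1,155.00.
Month 1: interest £50.69; balance after payment £6,595.69.
Month 2: interest £43.42; balance after payment £5,484.11.
Month 3: interest £36.10; balance after payment £4,365.22.

£4,365.22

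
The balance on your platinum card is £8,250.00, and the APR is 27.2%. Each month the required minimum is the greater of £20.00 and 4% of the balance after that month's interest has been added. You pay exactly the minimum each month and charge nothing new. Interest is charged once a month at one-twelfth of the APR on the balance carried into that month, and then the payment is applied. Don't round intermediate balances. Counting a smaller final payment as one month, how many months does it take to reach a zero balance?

190 months

Monthly rate r = 27.2%/12 = 2.26667% = 0.0226667.
While 4% of the post-interest balance exceeds £20.00, each month B ← (B·(1+r))·(1 − 0.04), i.e. B shrinks by the factor (1+r)·0.96 = 0.98176.
This holds for months 1–154. Entering month 155 the balance is £484.48; 4% of the post-interest balance is now below £20.00, so the flat £20.00 minimum applies from here.
From month 155 a fixed £20.00 at rate r clears £484.48 in 36 more payments. Total: 154 + 36 = 190 months.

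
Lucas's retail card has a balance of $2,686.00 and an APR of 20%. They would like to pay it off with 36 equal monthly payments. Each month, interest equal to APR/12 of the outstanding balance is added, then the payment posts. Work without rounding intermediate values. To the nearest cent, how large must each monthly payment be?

Monthly rate r = 20%/12 = 1.66667% = 0.0166667.
Level-payment amortization: P = B₀·r / (1 − (1+r)^(−n)) = 2686.00·0.0166667 / (1 − 1.01667^(−36)).
Denominator 1 − (1+r)^(−36) = 0.448467698.
P = 44.7667 / 0.448467698 ≈ 99.82.

$99.82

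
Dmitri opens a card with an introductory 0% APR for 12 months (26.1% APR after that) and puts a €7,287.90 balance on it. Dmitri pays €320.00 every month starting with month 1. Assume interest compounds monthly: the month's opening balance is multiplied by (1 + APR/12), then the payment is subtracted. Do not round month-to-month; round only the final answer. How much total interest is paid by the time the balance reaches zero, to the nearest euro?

Promo months 1–12 at r₀ = 0%/12 = 0; months 13+ at r₁ = 26.1%/12 = 0.02175.
After month 12 (no interest yet): B = €7,287.90 − 12·€320.00 = €3,447.90.
Then at r₁ with €320.00/mo: n₂ = −ln(1 − r₁·B/P)/ln(1+r₁) ≈ 12.41 → 13 more payments.
Total paid = 24·€320.00 + €132.11 = €7,812.11; interest = €7,812.11 − €7,287.90 = €524.21.

€524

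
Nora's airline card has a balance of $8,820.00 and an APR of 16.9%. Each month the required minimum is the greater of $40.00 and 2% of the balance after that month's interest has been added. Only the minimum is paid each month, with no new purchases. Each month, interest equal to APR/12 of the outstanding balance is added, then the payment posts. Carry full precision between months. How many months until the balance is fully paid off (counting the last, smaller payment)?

326 months

Monthly rate r = 16.9%/12 = 1.40833% = 0.0140833.
While 2% of the post-interest balance exceeds $40.00, each month B ← (B·(1+r))·(1 − 0.02), i.e. B shrinks by the factor (1+r)·0.98 = 0.9938.
This holds for months 1–241. Entering month 242 the balance is $1,971.07; 2% of the post-interest balance is now below $40.00, so the flat $40.00 minimum applies from here.
From month 242 a fixed $40.00 at rate r clears $1,971.07 in 85 more payments. Total: 241 + 85 = 326 months.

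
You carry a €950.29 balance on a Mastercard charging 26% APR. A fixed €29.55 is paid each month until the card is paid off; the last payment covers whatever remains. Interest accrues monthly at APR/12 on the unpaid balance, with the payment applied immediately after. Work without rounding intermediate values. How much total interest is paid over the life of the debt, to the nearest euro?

€695

Monthly rate r = 26%/12 = 2.16667% = 0.0216667.
Payoff takes n = ⌈−ln(1 − rB₀/P)/ln(1+r)⌉ = ⌈55.669⌉ = 56 payments; the last is €19.83.
Total paid = 55·€29.55 + €19.83 = €1,645.08.
Total interest = total paid − principal = €1,645.08 − €950.29 = €694.79.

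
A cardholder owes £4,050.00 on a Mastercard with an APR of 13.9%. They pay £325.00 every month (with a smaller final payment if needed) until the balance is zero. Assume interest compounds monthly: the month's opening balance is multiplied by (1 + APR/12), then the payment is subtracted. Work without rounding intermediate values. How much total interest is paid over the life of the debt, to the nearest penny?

£349.62

Monthly rate r = 13.9%/12 = 1.15833% = 0.0115833.
Payoff takes n = ⌈−ln(1 − rB₀/P)/ln(1+r)⌉ = ⌈13.536⌉ = 14 payments; the last is £174.62.
Total paid = 13·£325.00 + £174.62 = £4,399.62.
Total interest = total paid − principal = £4,399.62 − £4,050.00 = £349.62.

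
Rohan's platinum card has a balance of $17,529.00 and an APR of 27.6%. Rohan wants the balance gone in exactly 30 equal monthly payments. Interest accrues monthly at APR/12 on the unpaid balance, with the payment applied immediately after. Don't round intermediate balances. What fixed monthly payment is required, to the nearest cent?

$815.32

Monthly rate r = 27.6%/12 = 2.3% = 0.023.
Level-payment amortization: P = B₀·r / (1 − (1+r)^(−n)) = 17529.00·0.023 / (1 − 1.023^(−30)).
Denominator 1 − (1+r)^(−30) = 0.49448856.
P = 403.167 / 0.49448856 ≈ 815.32.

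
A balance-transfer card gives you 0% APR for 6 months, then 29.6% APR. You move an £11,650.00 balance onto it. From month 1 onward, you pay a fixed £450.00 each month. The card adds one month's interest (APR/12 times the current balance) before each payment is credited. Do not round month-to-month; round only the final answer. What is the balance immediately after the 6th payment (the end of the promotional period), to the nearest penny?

£8,950.00

Promo months 1–6 at r₀ = 0%/12 = 0; months 7+ at r₁ = 29.6%/12 = 0.0246667.
After month 6 (no interest yet): B = £11,650.00 − 6·£450.00 = £8,950.00.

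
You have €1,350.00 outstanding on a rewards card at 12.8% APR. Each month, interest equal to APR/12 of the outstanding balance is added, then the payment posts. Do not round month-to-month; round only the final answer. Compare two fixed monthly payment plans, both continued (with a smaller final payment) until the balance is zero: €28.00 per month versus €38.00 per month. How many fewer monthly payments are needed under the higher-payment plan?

24 fewer payments

Monthly rate r = 12.8%/12 = 1.06667% = 0.0106667.
At €28.00/mo: n = ⌈−ln(1 − rB₀/P)/ln(1+r)⌉ = 69 payments (last €1.70); total interest = total paid − €1,350.00 = €555.70.
At €38.00/mo: 45 payments (last €34.01); total interest €356.01.
Payments saved = 69 − 45 = 24.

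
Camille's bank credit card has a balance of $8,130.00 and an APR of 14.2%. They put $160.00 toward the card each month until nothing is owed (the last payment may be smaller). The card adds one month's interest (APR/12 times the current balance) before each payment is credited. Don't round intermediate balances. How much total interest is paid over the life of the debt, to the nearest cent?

Monthly rate r = 14.2%/12 = 1.18333% = 0.0118333.
Payoff takes n = ⌈−ln(1 − rB₀/P)/ln(1+r)⌉ = ⌈78.163⌉ = 79 payments; the last is $26.21.
Total paid = 78·$160.00 + $26.21 = $12,506.21.
Total interest = total paid − principal = $12,506.21 − $8,130.00 = $4,376.21.

$4,376.21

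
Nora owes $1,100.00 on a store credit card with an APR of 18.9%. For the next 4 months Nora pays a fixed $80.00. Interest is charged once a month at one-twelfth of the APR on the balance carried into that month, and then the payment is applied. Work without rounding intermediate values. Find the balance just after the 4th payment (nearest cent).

Monthly rate r = 18.9%/12 = 1.575% = 0.01575.
Each month: B ← B·(1+r) − $80.00.
Month 1: interest $17.32; balance after payment $1,037.33.
Month 2: interest $16.34; balance after payment $973.66.
Month 3: interest $15.34; balance after payment $909.00.
Month 4: interest $14.32; balance after payment $843.31.

$843.31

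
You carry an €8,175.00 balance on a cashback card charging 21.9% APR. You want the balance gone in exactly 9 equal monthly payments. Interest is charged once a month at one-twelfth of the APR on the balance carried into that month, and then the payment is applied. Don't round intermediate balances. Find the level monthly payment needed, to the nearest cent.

Monthly rate r = 21.9%/12 = 1.825% = 0.01825.
Level-payment amortization: P = B₀·r / (1 − (1+r)^(−n)) = 8175.00·0.01825 / (1 − 1.01825^(−9)).
Denominator 1 − (1+r)^(−9) = 0.15021271.
P = 149.194 / 0.15021271 ≈ 993.22.

€993.22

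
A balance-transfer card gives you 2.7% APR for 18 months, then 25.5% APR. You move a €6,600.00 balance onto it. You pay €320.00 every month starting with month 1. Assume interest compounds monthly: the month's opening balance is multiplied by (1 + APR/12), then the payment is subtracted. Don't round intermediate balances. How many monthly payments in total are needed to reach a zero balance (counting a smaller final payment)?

22 payments

Promo months 1–18 at r₀ = 2.7%/12 = 0.00225; months 19+ at r₁ = 25.5%/12 = 0.02125.
After month 18: iterate B ← B·(1+r₀) − €320.00 for 18 months → €1,000.98.
Then at r₁ with €320.00/mo: n₂ = −ln(1 − r₁·B/P)/ln(1+r₁) ≈ 3.27 → 4 more payments.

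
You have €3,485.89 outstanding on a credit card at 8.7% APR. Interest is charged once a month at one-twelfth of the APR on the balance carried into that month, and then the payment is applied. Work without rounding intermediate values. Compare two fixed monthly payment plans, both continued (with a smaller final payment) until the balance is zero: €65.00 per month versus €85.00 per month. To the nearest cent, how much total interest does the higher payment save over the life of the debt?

€278.15

Monthly rate r = 8.7%/12 = 0.725% = 0.00725.
At €65.00/mo: n = ⌈−ln(1 − rB₀/P)/ln(1+r)⌉ = 69 payments (last €10.17); total interest = total paid − €3,485.89 = €944.28.
At €85.00/mo: 49 payments (last €72.02); total interest €666.13.
Interest saved = €944.28 − €666.13 = €278.15.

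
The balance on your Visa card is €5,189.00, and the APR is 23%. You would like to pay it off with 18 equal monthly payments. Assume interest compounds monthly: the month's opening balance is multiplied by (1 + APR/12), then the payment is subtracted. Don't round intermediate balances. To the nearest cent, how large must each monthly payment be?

Monthly rate r = 23%/12 = 1.91667% = 0.0191667.
Level-payment amortization: P = B₀·r / (1 − (1+r)^(−n)) = 5189.00·0.0191667 / (1 − 1.01917^(−18)).
Denominator 1 − (1+r)^(−18) = 0.289463811.
P = 99.4558 / 0.289463811 ≈ 343.59.

€343.59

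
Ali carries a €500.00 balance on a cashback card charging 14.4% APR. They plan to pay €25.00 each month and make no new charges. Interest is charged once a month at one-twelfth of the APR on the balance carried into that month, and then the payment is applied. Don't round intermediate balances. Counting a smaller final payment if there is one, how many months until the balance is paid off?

Monthly rate r = 14.4%/12 = 1.2% = 0.012.
Recurrence: B ← B·(1+r) − €25.00.
Month 1: interest €6.00; balance after payment €481.00.
Month 2: interest €5.77; balance after payment €461.77.
Closed form: n = −ln(1 − rB₀/P)/ln(1+r) = −ln(0.76)/ln(1.012) ≈ 23.007, so the balance reaches zero during payment 24.

24 months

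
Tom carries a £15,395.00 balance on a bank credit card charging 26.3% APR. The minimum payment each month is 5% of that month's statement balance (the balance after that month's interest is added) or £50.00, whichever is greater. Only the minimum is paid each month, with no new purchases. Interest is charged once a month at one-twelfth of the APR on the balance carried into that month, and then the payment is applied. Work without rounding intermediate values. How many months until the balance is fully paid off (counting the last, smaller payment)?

Monthly rate r = 26.3%/12 = 2.19167% = 0.0219167.
While 5% of the post-interest balance exceeds £50.00, each month B ← (B·(1+r))·(1 − 0.05), i.e. B shrinks by the factor (1+r)·0.95 = 0.97082.
This holds for months 1–94. Entering month 95 the balance is £951.60; 5% of the post-interest balance is now below £50.00, so the flat £50.00 minimum applies from here.
From month 95 a fixed £50.00 at rate r clears £951.60 in 25 more payments. Total: 94 + 25 = 119 months.

119 months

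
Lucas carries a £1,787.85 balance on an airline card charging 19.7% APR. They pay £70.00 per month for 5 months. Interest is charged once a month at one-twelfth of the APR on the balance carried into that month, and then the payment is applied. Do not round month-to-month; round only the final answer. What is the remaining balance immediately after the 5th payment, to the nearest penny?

£1,577.82

Monthly rate r = 19.7%/12 = 1.64167% = 0.0164167.
Each month: B ← B·(1+r) − £70.00.
Month 1: interest £29.35; balance after payment £1,747.20.
Month 2: interest £28.68; balance after payment £1,705.88.
Month 3: interest £28.00; balance after payment £1,663.89.
Month 4: interest £27.32; balance after payment £1,621.20.
Month 5: interest £26.61; balance after payment £1,577.82.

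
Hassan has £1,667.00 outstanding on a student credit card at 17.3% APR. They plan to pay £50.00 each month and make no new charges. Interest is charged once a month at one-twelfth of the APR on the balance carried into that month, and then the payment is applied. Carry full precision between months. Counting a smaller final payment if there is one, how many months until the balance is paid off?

Monthly rate r = 17.3%/12 = 1.44167% = 0.0144167.
Recurrence: B ← B·(1+r) − £50.00.
Month 1: interest £24.03; balance after payment £1,641.03.
Month 2: interest £23.66; balance after payment £1,614.69.
Closed form: n = −ln(1 − rB₀/P)/ln(1+r) = −ln(0.51935)/ln(1.01442) ≈ 45.773, so the balance reaches zero during payment 46.

46 payments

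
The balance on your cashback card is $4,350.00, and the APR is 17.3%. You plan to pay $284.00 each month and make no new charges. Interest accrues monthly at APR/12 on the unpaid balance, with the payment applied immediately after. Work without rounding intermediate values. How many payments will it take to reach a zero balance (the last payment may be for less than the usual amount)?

18 months

Monthly rate r = 17.3%/12 = 1.44167% = 0.0144167.
Recurrence: B ← B·(1+r) − $284.00.
Month 1: interest $62.71; balance after payment $4,128.71.
Month 2: interest $59.52; balance after payment $3,904.23.
Closed form: n = −ln(1 − rB₀/P)/ln(1+r) = −ln(0.77918)/ln(1.01442) ≈ 17.432, so the balance reaches zero during payment 18.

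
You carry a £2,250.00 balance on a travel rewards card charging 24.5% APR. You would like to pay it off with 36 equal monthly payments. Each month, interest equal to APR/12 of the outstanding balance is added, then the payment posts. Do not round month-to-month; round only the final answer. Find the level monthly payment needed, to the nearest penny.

Monthly rate r = 24.5%/12 = 2.04167% = 0.0204167.
Level-payment amortization: P = B₀·r / (1 − (1+r)^(−n)) = 2250.00·0.0204167 / (1 − 1.02042^(−36)).
Denominator 1 − (1+r)^(−36) = 0.516931813.
P = 45.9375 / 0.516931813 ≈ 88.87.

£88.87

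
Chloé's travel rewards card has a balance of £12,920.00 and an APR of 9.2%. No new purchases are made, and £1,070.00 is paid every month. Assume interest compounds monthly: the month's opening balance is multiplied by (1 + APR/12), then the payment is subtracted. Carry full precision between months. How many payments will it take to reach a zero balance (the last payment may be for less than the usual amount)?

Monthly rate r = 9.2%/12 = 0.766667% = 0.00766667.
Recurrence: B ← B·(1+r) − £1,070.00.
Month 1: interest £99.05; balance after payment £11,949.05.
Month 2: interest £91.61; balance after payment £10,970.66.
Closed form: n = −ln(1 − rB₀/P)/ln(1+r) = −ln(0.90743)/ln(1.00767) ≈ 12.719, so the balance reaches zero during payment 13.

13 payments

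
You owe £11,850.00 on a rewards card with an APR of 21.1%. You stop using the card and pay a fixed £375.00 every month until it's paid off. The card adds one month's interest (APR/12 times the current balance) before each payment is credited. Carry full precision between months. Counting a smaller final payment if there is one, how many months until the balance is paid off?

47 payments

Monthly rate r = 21.1%/12 = 1.75833% = 0.0175833.
Recurrence: B ← B·(1+r) − £375.00.
Month 1: interest £208.36; balance after payment £11,683.36.
Month 2: interest £205.43; balance after payment £11,513.79.
Closed form: n = −ln(1 − rB₀/P)/ln(1+r) = −ln(0.44437)/ln(1.01758) ≈ 46.534, so the balance reaches zero during payment 47.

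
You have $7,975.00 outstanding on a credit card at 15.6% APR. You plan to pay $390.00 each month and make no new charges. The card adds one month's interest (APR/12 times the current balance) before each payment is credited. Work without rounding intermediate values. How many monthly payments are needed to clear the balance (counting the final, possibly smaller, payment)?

24 months

Monthly rate r = 15.6%/12 = 1.3% = 0.013.
Recurrence: B ← B·(1+r) − $390.00.
Month 1: interest $103.67; balance after payment $7,688.68.
Month 2: interest $99.95; balance after payment $7,398.63.
Closed form: n = −ln(1 − rB₀/P)/ln(1+r) = −ln(0.73417)/ln(1.013) ≈ 23.925, so the balance reaches zero during payment 24.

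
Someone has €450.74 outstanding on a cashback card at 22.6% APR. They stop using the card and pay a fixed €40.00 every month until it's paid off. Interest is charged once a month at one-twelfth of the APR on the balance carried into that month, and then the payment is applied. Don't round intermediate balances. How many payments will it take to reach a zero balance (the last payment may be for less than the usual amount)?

13 months

Monthly rate r = 22.6%/12 = 1.88333% = 0.0188333.
Recurrence: B ← B·(1+r) − €40.00.
Month 1: interest €8.49; balance after payment €419.23.
Month 2: interest €7.90; balance after payment €387.12.
Closed form: n = −ln(1 − rB₀/P)/ln(1+r) = −ln(0.78778)/ln(1.01883) ≈ 12.785, so the balance reaches zero during payment 13.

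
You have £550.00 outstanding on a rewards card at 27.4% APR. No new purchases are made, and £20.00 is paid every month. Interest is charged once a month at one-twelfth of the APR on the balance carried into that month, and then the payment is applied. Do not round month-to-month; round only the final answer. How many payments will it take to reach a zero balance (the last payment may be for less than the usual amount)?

44 payments

Monthly rate r = 27.4%/12 = 2.28333% = 0.0228333.
Recurrence: B ← B·(1+r) − £20.00.
Month 1: interest £12.56; balance after payment £542.56.
Month 2: interest £12.39; balance after payment £534.95.
Closed form: n = −ln(1 − rB₀/P)/ln(1+r) = −ln(0.37208)/ln(1.02283) ≈ 43.790, so the balance reaches zero during payment 44.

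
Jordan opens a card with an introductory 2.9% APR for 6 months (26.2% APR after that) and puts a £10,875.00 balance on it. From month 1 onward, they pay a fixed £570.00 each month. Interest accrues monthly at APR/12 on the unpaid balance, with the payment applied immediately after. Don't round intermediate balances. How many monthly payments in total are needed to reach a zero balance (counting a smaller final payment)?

Promo months 1–6 at r₀ = 2.9%/12 = 0.00241667; months 7+ at r₁ = 26.2%/12 = 0.0218333.
After month 6: iterate B ← B·(1+r₀) − £570.00 for 6 months → £7,592.91.
Then at r₁ with £570.00/mo: n₂ = −ln(1 − r₁·B/P)/ln(1+r₁) ≈ 15.91 → 16 more payments.

22 months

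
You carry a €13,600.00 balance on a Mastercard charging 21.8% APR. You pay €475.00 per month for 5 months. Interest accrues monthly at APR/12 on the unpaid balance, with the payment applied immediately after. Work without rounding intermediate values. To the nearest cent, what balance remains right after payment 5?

€12,418.17

Monthly rate r = 21.8%/12 = 1.81667% = 0.0181667.
Each month: B ← B·(1+r) − €475.00.
Month 1: interest €247.07; balance after payment €13,372.07.
Month 2: interest €242.93; balance after payment €13,139.99.
Month 3: interest €238.71; balance after payment €12,903.70.
Month 4: interest €234.42; balance after payment €12,663.12.
Month 5: interest €230.05; balance after payment €12,418.17.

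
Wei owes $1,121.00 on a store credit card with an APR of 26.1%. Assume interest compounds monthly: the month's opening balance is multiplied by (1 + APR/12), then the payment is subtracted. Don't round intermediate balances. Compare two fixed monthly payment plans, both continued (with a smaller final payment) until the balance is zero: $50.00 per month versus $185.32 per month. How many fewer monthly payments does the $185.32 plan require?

Monthly rate r = 26.1%/12 = 2.175% = 0.02175.
At $50.00/mo: n = ⌈−ln(1 − rB₀/P)/ln(1+r)⌉ = 32 payments (last $3.98); total interest = total paid − $1,121.00 = $432.98.
At $185.32/mo: 7 payments (last $103.52); total interest $94.44.
Payments saved = 32 − 7 = 25.

25 fewer payments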